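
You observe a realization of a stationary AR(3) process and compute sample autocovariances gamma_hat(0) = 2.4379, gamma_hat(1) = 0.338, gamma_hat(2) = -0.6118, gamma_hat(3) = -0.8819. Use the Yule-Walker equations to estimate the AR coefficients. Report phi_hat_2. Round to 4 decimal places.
\hat\phi_{2} = -0.2210

The Yule-Walker equations for an AR(p) process read, in matrix form,
  Gamma_p phi = r_p,   with   (Gamma_p)_{ij} = gamma(|i - j|),
                       (r_p)_i = gamma(i),   i,j = 1..p.
Substitute the sample gammas (Toeplitz matrix and right-hand side of size 3):
  Gamma_p = [[2.4379, 0.338, -0.6118], [0.338, 2.4379, 0.338], [-0.6118, 0.338, 2.4379]]
  r_p     = [0.338, -0.6118, -0.8819]
Written out (R1..R3):
  (R1) 2.4379 phi_1 + 0.338 phi_2 - 0.6118 phi_3 = 0.338
  (R2) 0.338 phi_1 + 2.4379 phi_2 + 0.338 phi_3 = -0.6118
  (R3) -0.6118 phi_1 + 0.338 phi_2 + 2.4379 phi_3 = -0.8819
Gaussian elimination:
  R2 <- R2 - (0.338/2.4379) R1 = R2 - (0.138644) R1:  2.391038 phi_2 + 0.422822 phi_3 = -0.658662
  R3 <- R3 - (-0.6118/2.4379) R1 = R3 - (-0.250954) R1:  0.422822 phi_2 + 2.284367 phi_3 = -0.797078
  R3 <- R3 - (0.422822/2.391038) R2 = R3 - (0.176836) R2:  2.209596 phi_3 = -0.680602
Back-substitution:
  phi_hat_3 = -0.680602 / 2.209596 = -0.308021
  phi_hat_2 = (-0.658662 - (0.422822)(-0.308021)) / 2.391038 = -0.221002
  phi_hat_1 = (0.338 - (0.338)(-0.221002) - (-0.6118)(-0.308021)) / 2.4379 = 0.091985
So phi_hat = [0.0920, -0.2210, -0.3080].
Therefore phi_hat_2 = -0.2210.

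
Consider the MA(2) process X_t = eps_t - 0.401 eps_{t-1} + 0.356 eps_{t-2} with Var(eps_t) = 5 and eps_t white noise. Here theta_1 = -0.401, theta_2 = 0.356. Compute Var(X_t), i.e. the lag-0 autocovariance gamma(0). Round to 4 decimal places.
\gamma(0) = 6.4377

For an MA(q) process X_t = eps_t + sum_i theta_i eps_{t-i} with
Var(eps_t) = sigma^2, the variance is
  gamma(0) = sigma^2 * (1 + sum_i theta_i^2).
  sum_i theta_i^2 = (-0.401)^2 + (0.356)^2 = 0.160801 + 0.126736 = 0.287537.
  gamma(0) = 5 * (1 + 0.287537) = 5 * 1.287537 = 6.437685, which rounds to 6.4377.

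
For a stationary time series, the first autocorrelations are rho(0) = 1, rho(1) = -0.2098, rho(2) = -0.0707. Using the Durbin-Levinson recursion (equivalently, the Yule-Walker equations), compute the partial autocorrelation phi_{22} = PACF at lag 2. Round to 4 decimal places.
\phi_{22} = -0.1200

The PACF at lag k is phi_{kk}, the last component of the solution
to the Yule-Walker system G_k phi = r_k where
  (G_k)_{ij} = rho(|i - j|), (r_k)_i = rho(i), i,j = 1..k.
Equivalently, Durbin-Levinson gives phi_{kk} iteratively:
  phi_{11} = rho(1)
  phi_{kk} = [rho(k) - sum_{j=1..k-1} phi_{k-1,j} rho(k-j)]
            / [1 - sum_{j=1..k-1} phi_{k-1,j} rho(j)],
  phi_{k,j} = phi_{k-1,j} - phi_{kk} phi_{k-1,k-j},  j = 1..k-1.
Step k = 1:
  phi_11 = rho(1) = -0.2098.
Step k = 2:
  phi_22 = [rho(2) - phi_11 rho(1)] / [1 - phi_11 rho(1)] = [-0.0707 - (-0.2098)(-0.2098)] / [1 - (-0.2098)(-0.2098)]
         = -0.11471604 / 0.95598396 = -0.12.
Therefore phi_{22} = -0.1200.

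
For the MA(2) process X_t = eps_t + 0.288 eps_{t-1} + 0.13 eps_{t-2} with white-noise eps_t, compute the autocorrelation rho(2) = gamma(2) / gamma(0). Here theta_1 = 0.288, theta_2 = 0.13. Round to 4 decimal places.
\rho(2) = 0.1182

For an MA(q) process with theta_0 = 1, the autocovariance is
  gamma(k) = sigma^2 * sum_{i=0..q-k} theta_i * theta_{i+k},
and rho(k) = gamma(k) / gamma(0). Sigma^2 cancels.
  numerator   = (1)*(0.13) = 0.13.
  denominator = (1)^2 + (0.288)^2 + (0.13)^2 = 1.099844.
  rho(2) = 0.13 / 1.099844 = 0.1182.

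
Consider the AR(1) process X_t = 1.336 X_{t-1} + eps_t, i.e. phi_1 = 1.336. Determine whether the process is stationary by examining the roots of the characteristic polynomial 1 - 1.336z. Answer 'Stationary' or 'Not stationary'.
\text{Not stationary}

The AR(p) characteristic polynomial is P(z) = 1 - 1.336z.
Stationarity requires all roots to lie outside the unit circle, i.e. |z| > 1 for every root.
This is linear in z: 1 + (-1.336) z = 0  =>  z = -1/(-1.336) = 0.748503,  |z| = 0.748503.
Moduli of all roots: 0.7485.
All moduli strictly greater than 1? No.
Verdict: Not stationary.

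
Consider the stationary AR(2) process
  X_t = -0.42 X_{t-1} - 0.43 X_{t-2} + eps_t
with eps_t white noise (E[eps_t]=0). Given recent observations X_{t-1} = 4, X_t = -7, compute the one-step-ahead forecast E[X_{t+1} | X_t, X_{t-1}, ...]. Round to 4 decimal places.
E[X_{t+1} \mid \mathcal F_t] = 1.2200

For an AR(p) model X_t = c + sum_i phi_i X_{t-i} + eps_t, the
one-step-ahead conditional mean is
  E[X_{t+1} | X_t, ...] = c + sum_i phi_i X_{t+1-i}.
Substitute known values:
  E[X_{t+1} | ...] = (-0.42) * (-7) + (-0.43) * (4)
                   = 1.2200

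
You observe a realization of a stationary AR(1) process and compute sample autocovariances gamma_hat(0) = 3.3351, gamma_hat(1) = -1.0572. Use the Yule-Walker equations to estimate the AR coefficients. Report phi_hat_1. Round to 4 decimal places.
\hat\phi_{1} = -0.3170

The Yule-Walker equations for an AR(p) process read, in matrix form,
  Gamma_p phi = r_p,   with   (Gamma_p)_{ij} = gamma(|i - j|),
                       (r_p)_i = gamma(i),   i,j = 1..p.
Substitute the sample gammas (Toeplitz matrix and right-hand side of size 1):
  Gamma_p = [[3.3351]]
  r_p     = [-1.0572]
With p = 1 this is the single equation gamma(0) phi_1 = gamma(1):
  phi_hat_1 = gamma(1) / gamma(0) = -1.0572 / 3.3351 = -0.3170.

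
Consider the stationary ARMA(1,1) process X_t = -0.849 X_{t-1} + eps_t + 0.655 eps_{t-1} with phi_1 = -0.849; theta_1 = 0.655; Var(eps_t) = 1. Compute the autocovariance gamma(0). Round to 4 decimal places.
\gamma(0) = 1.1348

Multiply the model equation by X_{t-k} and take expectations. With theta_0 = psi_0 = 1 and psi_j the MA(infinity) weights, this gives
  gamma(k) - sum_i phi_i gamma(k-i) = c_k,
  c_k = sigma^2 * sum_{j=k..q} theta_j psi_{j-k}   (c_k = 0 for k > q),
using gamma(-m) = gamma(m).
psi-weights needed (psi_j = theta_j + sum_i phi_i psi_{j-i}):
  psi_1 = theta_1 + phi_1 = 0.655 + (-0.849) = -0.194
Right-hand sides:
  c_0 = sigma^2 (1 + theta_1 psi_1) = 1 * (1 + (0.655)(-0.194)) = 1 * 0.87293 = 0.87293
  c_1 = sigma^2 theta_1 = 1 * (0.655) = 0.655
  c_2 = 0
Equations for k = 0 and k = 1 (AR order 1):
  gamma(0) = phi_1 gamma(1) + c_0
  gamma(1) = phi_1 gamma(0) + c_1
Substituting the second into the first: gamma(0) (1 - phi_1^2) = c_0 + phi_1 c_1, so
  gamma(0) = (c_0 + phi_1 c_1) / (1 - phi_1^2) = (0.87293 + (-0.849)(0.655)) / (1 - (-0.849)^2) = 0.316835 / 0.279199 = 1.1348.
Therefore gamma(0) = 1.1348 (to 4 decimal places).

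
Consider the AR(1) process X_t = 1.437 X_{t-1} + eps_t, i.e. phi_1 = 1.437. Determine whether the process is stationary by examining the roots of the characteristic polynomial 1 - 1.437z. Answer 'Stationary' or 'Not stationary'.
\text{Not stationary}

The AR(p) characteristic polynomial is P(z) = 1 - 1.437z.
Stationarity requires all roots to lie outside the unit circle, i.e. |z| > 1 for every root.
This is linear in z: 1 + (-1.437) z = 0  =>  z = -1/(-1.437) = 0.695894,  |z| = 0.695894.
Moduli of all roots: 0.6959.
All moduli strictly greater than 1? No.
Verdict: Not stationary.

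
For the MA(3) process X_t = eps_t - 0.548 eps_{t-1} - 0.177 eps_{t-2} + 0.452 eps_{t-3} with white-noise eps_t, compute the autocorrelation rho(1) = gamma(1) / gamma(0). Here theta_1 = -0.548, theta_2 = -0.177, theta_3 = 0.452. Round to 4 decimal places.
\rho(1) = -0.3457

For an MA(q) process with theta_0 = 1, the autocovariance is
  gamma(k) = sigma^2 * sum_{i=0..q-k} theta_i * theta_{i+k},
and rho(k) = gamma(k) / gamma(0). Sigma^2 cancels.
  numerator   = (1)*(-0.548) + (-0.548)*(-0.177) + (-0.177)*(0.452) = -0.531008.
  denominator = (1)^2 + (-0.548)^2 + (-0.177)^2 + (0.452)^2 = 1.535937.
  rho(1) = -0.531008 / 1.535937 = -0.3457.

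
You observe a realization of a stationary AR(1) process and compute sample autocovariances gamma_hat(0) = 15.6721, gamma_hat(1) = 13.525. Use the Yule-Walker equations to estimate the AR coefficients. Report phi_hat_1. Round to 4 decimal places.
\hat\phi_{1} = 0.8630

The Yule-Walker equations for an AR(p) process read, in matrix form,
  Gamma_p phi = r_p,   with   (Gamma_p)_{ij} = gamma(|i - j|),
                       (r_p)_i = gamma(i),   i,j = 1..p.
Substitute the sample gammas (Toeplitz matrix and right-hand side of size 1):
  Gamma_p = [[15.6721]]
  r_p     = [13.525]
With p = 1 this is the single equation gamma(0) phi_1 = gamma(1):
  phi_hat_1 = gamma(1) / gamma(0) = 13.525 / 15.6721 = 0.8630.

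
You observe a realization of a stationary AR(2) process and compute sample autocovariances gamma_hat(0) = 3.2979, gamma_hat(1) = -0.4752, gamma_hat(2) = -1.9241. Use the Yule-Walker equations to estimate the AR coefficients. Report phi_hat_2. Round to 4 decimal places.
\hat\phi_{2} = -0.6170

The Yule-Walker equations for an AR(p) process read, in matrix form,
  Gamma_p phi = r_p,   with   (Gamma_p)_{ij} = gamma(|i - j|),
                       (r_p)_i = gamma(i),   i,j = 1..p.
Substitute the sample gammas (Toeplitz matrix and right-hand side of size 2):
  Gamma_p = [[3.2979, -0.4752], [-0.4752, 3.2979]]
  r_p     = [-0.4752, -1.9241]
Written out:
  3.2979 phi_1 - 0.4752 phi_2 = -0.4752
  -0.4752 phi_1 + 3.2979 phi_2 = -1.9241
Solve by Cramer's rule:
  det = gamma(0)^2 - gamma(1)^2 = (3.2979)^2 - (-0.4752)^2 = 10.87614441 - 0.22581504 = 10.65032937
  phi_hat_1 = [gamma(1) gamma(0) - gamma(1) gamma(2)] / det = [(-0.4752)(3.2979) - (-0.4752)(-1.9241)] / 10.65032937 = -2.4814944 / 10.65032937 = -0.233
  phi_hat_2 = [gamma(0) gamma(2) - gamma(1)^2] / det = [(3.2979)(-1.9241) - (-0.4752)^2] / 10.65032937 = -6.57130443 / 10.65032937 = -0.617
So phi_hat = [-0.2330, -0.6170].
Therefore phi_hat_2 = -0.6170.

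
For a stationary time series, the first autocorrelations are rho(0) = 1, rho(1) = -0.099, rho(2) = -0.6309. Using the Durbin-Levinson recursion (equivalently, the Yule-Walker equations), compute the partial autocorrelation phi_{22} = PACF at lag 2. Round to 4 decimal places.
\phi_{22} = -0.6470

The PACF at lag k is phi_{kk}, the last component of the solution
to the Yule-Walker system G_k phi = r_k where
  (G_k)_{ij} = rho(|i - j|), (r_k)_i = rho(i), i,j = 1..k.
Equivalently, Durbin-Levinson gives phi_{kk} iteratively:
  phi_{11} = rho(1)
  phi_{kk} = [rho(k) - sum_{j=1..k-1} phi_{k-1,j} rho(k-j)]
            / [1 - sum_{j=1..k-1} phi_{k-1,j} rho(j)],
  phi_{k,j} = phi_{k-1,j} - phi_{kk} phi_{k-1,k-j},  j = 1..k-1.
Step k = 1:
  phi_11 = rho(1) = -0.099.
Step k = 2:
  phi_22 = [rho(2) - phi_11 rho(1)] / [1 - phi_11 rho(1)] = [-0.6309 - (-0.099)(-0.099)] / [1 - (-0.099)(-0.099)]
         = -0.640701 / 0.990199 = -0.647.
Therefore phi_{22} = -0.6470.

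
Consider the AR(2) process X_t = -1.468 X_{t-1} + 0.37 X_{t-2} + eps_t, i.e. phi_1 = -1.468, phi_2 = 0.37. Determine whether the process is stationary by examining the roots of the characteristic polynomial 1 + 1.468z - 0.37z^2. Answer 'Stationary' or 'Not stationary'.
\text{Not stationary}

The AR(p) characteristic polynomial is P(z) = 1 + 1.468z - 0.37z^2.
Stationarity requires all roots to lie outside the unit circle, i.e. |z| > 1 for every root.
Set 1 + (1.468) z + (-0.37) z^2 = 0, i.e. a z^2 + b z + c = 0 with a = -0.37, b = 1.468, c = 1.
Discriminant D = b^2 - 4ac = (1.468)^2 - 4*(-0.37)*1 = 2.155024 - (-1.48) = 3.635024.
D >= 0, so the roots are real: z = (-b +/- sqrt(D)) / (2a) = (-1.468 +/- 1.906574) / (-0.74).
  z_1 = (-1.468 + 1.906574) / (-0.74) = -0.5927,   |z_1| = 0.5927.
  z_2 = (-1.468 - 1.906574) / (-0.74) = 4.5602,   |z_2| = 4.5602.
Moduli of all roots: 0.5927, 4.5602.
All moduli strictly greater than 1? No.
Verdict: Not stationary.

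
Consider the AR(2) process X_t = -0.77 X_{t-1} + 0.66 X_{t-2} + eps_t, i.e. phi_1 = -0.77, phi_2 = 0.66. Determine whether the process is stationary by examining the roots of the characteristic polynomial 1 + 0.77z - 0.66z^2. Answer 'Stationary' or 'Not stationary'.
\text{Not stationary}

The AR(p) characteristic polynomial is P(z) = 1 + 0.77z - 0.66z^2.
Stationarity requires all roots to lie outside the unit circle, i.e. |z| > 1 for every root.
Set 1 + (0.77) z + (-0.66) z^2 = 0, i.e. a z^2 + b z + c = 0 with a = -0.66, b = 0.77, c = 1.
Discriminant D = b^2 - 4ac = (0.77)^2 - 4*(-0.66)*1 = 0.5929 - (-2.64) = 3.2329.
D >= 0, so the roots are real: z = (-b +/- sqrt(D)) / (2a) = (-0.77 +/- 1.798027) / (-1.32).
  z_1 = (-0.77 + 1.798027) / (-1.32) = -0.7788,   |z_1| = 0.7788.
  z_2 = (-0.77 - 1.798027) / (-1.32) = 1.9455,   |z_2| = 1.9455.
Moduli of all roots: 0.7788, 1.9455.
All moduli strictly greater than 1? No.
Verdict: Not stationary.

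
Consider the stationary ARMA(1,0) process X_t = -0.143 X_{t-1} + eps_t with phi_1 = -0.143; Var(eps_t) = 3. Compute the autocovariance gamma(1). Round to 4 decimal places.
\gamma(1) = -0.4380

Multiply the model equation by X_{t-k} and take expectations. With theta_0 = psi_0 = 1 and psi_j the MA(infinity) weights, this gives
  gamma(k) - sum_i phi_i gamma(k-i) = c_k,
  c_k = sigma^2 * sum_{j=k..q} theta_j psi_{j-k}   (c_k = 0 for k > q),
using gamma(-m) = gamma(m).
Pure AR (q = 0): c_0 = sigma^2 = 3, c_k = 0 for k >= 1.
Equations for k = 0 and k = 1 (AR order 1):
  gamma(0) = phi_1 gamma(1) + c_0
  gamma(1) = phi_1 gamma(0) + c_1
Substituting the second into the first: gamma(0) (1 - phi_1^2) = c_0 + phi_1 c_1, so
  gamma(0) = c_0 / (1 - phi_1^2) = 3 / (1 - (-0.143)^2) = 3 / 0.979551 = 3.062628.
  gamma(1) = phi_1 gamma(0) = (-0.143)(3.062628) = -0.437956.
Therefore gamma(1) = -0.4380 (to 4 decimal places).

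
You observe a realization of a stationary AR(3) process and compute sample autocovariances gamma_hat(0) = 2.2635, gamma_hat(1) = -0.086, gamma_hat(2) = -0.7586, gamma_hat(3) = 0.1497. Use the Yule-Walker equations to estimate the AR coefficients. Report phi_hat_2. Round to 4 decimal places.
\hat\phi_{2} = -0.3350

The Yule-Walker equations for an AR(p) process read, in matrix form,
  Gamma_p phi = r_p,   with   (Gamma_p)_{ij} = gamma(|i - j|),
                       (r_p)_i = gamma(i),   i,j = 1..p.
Substitute the sample gammas (Toeplitz matrix and right-hand side of size 3):
  Gamma_p = [[2.2635, -0.086, -0.7586], [-0.086, 2.2635, -0.086], [-0.7586, -0.086, 2.2635]]
  r_p     = [-0.086, -0.7586, 0.1497]
Written out (R1..R3):
  (R1) 2.2635 phi_1 - 0.086 phi_2 - 0.7586 phi_3 = -0.086
  (R2) -0.086 phi_1 + 2.2635 phi_2 - 0.086 phi_3 = -0.7586
  (R3) -0.7586 phi_1 - 0.086 phi_2 + 2.2635 phi_3 = 0.1497
Gaussian elimination:
  R2 <- R2 - (-0.086/2.2635) R1 = R2 - (-0.037994) R1:  2.260232 phi_2 - 0.114822 phi_3 = -0.761868
  R3 <- R3 - (-0.7586/2.2635) R1 = R3 - (-0.335145) R1:  -0.114822 phi_2 + 2.009259 phi_3 = 0.120878
  R3 <- R3 - (-0.114822/2.260232) R2 = R3 - (-0.050801) R2:  2.003426 phi_3 = 0.082174
Back-substitution:
  phi_hat_3 = 0.082174 / 2.003426 = 0.041017
  phi_hat_2 = (-0.761868 - (-0.114822)(0.041017)) / 2.260232 = -0.334991
  phi_hat_1 = (-0.086 - (-0.086)(-0.334991) - (-0.7586)(0.041017)) / 2.2635 = -0.036975
So phi_hat = [-0.0370, -0.3350, 0.0410].
Therefore phi_hat_2 = -0.3350.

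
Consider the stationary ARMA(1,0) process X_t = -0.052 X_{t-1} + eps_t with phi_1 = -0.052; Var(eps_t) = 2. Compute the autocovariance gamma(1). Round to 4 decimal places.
\gamma(1) = -0.1043

Multiply the model equation by X_{t-k} and take expectations. With theta_0 = psi_0 = 1 and psi_j the MA(infinity) weights, this gives
  gamma(k) - sum_i phi_i gamma(k-i) = c_k,
  c_k = sigma^2 * sum_{j=k..q} theta_j psi_{j-k}   (c_k = 0 for k > q),
using gamma(-m) = gamma(m).
Pure AR (q = 0): c_0 = sigma^2 = 2, c_k = 0 for k >= 1.
Equations for k = 0 and k = 1 (AR order 1):
  gamma(0) = phi_1 gamma(1) + c_0
  gamma(1) = phi_1 gamma(0) + c_1
Substituting the second into the first: gamma(0) (1 - phi_1^2) = c_0 + phi_1 c_1, so
  gamma(0) = c_0 / (1 - phi_1^2) = 2 / (1 - (-0.052)^2) = 2 / 0.997296 = 2.005423.
  gamma(1) = phi_1 gamma(0) = (-0.052)(2.005423) = -0.104282.
Therefore gamma(1) = -0.1043 (to 4 decimal places).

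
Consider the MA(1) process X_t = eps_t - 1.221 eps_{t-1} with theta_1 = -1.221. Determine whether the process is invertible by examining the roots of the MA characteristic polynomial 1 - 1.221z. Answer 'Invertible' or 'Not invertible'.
\text{Not invertible}

The MA(q) characteristic polynomial is P(z) = 1 - 1.221z.
Invertibility requires all roots to lie outside the unit circle, i.e. |z| > 1 for every root.
This is linear in z: 1 + (-1.221) z = 0  =>  z = -1/(-1.221) = 0.819001,  |z| = 0.819001.
Moduli of all roots: 0.8190.
All moduli strictly greater than 1? No.
Verdict: Not invertible.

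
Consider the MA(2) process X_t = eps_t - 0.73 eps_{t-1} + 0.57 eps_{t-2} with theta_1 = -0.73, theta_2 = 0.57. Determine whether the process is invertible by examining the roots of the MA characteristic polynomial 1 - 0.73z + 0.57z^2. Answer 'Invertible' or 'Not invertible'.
\text{Invertible}

The MA(q) characteristic polynomial is P(z) = 1 - 0.73z + 0.57z^2.
Invertibility requires all roots to lie outside the unit circle, i.e. |z| > 1 for every root.
Set 1 + (-0.73) z + (0.57) z^2 = 0, i.e. a z^2 + b z + c = 0 with a = 0.57, b = -0.73, c = 1.
Discriminant D = b^2 - 4ac = (-0.73)^2 - 4*(0.57)*1 = 0.5329 - (2.28) = -1.7471.
D < 0, so the roots are the complex-conjugate pair z = (-b +/- i sqrt(-D)) / (2a) = 0.6404 +/- 1.1595i.
For a conjugate pair |z|^2 = z * conj(z) = (product of roots) = c/a = 1/(0.57) = 1.754386, so |z| = sqrt(1.754386) = 1.3245 for both roots.
Moduli of all roots: 1.3245, 1.3245.
All moduli strictly greater than 1? Yes.
Verdict: Invertible.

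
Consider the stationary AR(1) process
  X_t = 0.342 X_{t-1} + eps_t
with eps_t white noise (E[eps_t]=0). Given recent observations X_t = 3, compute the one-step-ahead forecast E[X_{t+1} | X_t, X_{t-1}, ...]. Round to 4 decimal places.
E[X_{t+1} \mid \mathcal F_t] = 1.0260

For an AR(p) model X_t = c + sum_i phi_i X_{t-i} + eps_t, the
one-step-ahead conditional mean is
  E[X_{t+1} | X_t, ...] = c + sum_i phi_i X_{t+1-i}.
Substitute known values:
  E[X_{t+1} | ...] = (0.342) * (3)
                   = 1.0260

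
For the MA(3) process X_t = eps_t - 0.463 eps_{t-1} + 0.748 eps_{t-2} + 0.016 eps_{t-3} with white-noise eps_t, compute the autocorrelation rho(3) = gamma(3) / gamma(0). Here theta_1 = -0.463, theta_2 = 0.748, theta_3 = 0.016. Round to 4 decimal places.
\rho(3) = 0.0090

For an MA(q) process with theta_0 = 1, the autocovariance is
  gamma(k) = sigma^2 * sum_{i=0..q-k} theta_i * theta_{i+k},
and rho(k) = gamma(k) / gamma(0). Sigma^2 cancels.
  numerator   = (1)*(0.016) = 0.016.
  denominator = (1)^2 + (-0.463)^2 + (0.748)^2 + (0.016)^2 = 1.774129.
  rho(3) = 0.016 / 1.774129 = 0.0090.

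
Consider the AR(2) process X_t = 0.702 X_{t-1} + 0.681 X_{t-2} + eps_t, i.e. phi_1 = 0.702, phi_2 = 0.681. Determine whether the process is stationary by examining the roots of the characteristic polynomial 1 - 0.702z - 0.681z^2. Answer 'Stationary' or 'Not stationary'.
\text{Not stationary}

The AR(p) characteristic polynomial is P(z) = 1 - 0.702z - 0.681z^2.
Stationarity requires all roots to lie outside the unit circle, i.e. |z| > 1 for every root.
Set 1 + (-0.702) z + (-0.681) z^2 = 0, i.e. a z^2 + b z + c = 0 with a = -0.681, b = -0.702, c = 1.
Discriminant D = b^2 - 4ac = (-0.702)^2 - 4*(-0.681)*1 = 0.492804 - (-2.724) = 3.216804.
D >= 0, so the roots are real: z = (-b +/- sqrt(D)) / (2a) = (0.702 +/- 1.793545) / (-1.362).
  z_1 = (0.702 + 1.793545) / (-1.362) = -1.8323,   |z_1| = 1.8323.
  z_2 = (0.702 - 1.793545) / (-1.362) = 0.8014,   |z_2| = 0.8014.
Moduli of all roots: 1.8323, 0.8014.
All moduli strictly greater than 1? No.
Verdict: Not stationary.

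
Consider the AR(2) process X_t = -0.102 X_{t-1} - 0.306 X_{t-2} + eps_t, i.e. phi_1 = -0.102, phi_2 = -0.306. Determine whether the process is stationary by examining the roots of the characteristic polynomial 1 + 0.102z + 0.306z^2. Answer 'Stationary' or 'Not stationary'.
\text{Stationary}

The AR(p) characteristic polynomial is P(z) = 1 + 0.102z + 0.306z^2.
Stationarity requires all roots to lie outside the unit circle, i.e. |z| > 1 for every root.
Set 1 + (0.102) z + (0.306) z^2 = 0, i.e. a z^2 + b z + c = 0 with a = 0.306, b = 0.102, c = 1.
Discriminant D = b^2 - 4ac = (0.102)^2 - 4*(0.306)*1 = 0.010404 - (1.224) = -1.213596.
D < 0, so the roots are the complex-conjugate pair z = (-b +/- i sqrt(-D)) / (2a) = -0.1667 +/- 1.8001i.
For a conjugate pair |z|^2 = z * conj(z) = (product of roots) = c/a = 1/(0.306) = 3.267974, so |z| = sqrt(3.267974) = 1.8078 for both roots.
Moduli of all roots: 1.8078, 1.8078.
All moduli strictly greater than 1? Yes.
Verdict: Stationary.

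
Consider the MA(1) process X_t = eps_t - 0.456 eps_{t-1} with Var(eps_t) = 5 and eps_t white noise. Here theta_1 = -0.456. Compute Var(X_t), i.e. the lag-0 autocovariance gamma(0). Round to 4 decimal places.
\gamma(0) = 6.0397

For an MA(q) process X_t = eps_t + sum_i theta_i eps_{t-i} with
Var(eps_t) = sigma^2, the variance is
  gamma(0) = sigma^2 * (1 + sum_i theta_i^2).
  sum_i theta_i^2 = (-0.456)^2 = 0.207936.
  gamma(0) = 5 * (1 + 0.207936) = 5 * 1.207936 = 6.03968, which rounds to 6.0397.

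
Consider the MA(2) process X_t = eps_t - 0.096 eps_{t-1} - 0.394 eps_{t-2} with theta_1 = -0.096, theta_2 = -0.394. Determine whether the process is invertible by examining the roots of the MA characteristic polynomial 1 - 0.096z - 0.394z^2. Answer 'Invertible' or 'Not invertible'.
\text{Invertible}

The MA(q) characteristic polynomial is P(z) = 1 - 0.096z - 0.394z^2.
Invertibility requires all roots to lie outside the unit circle, i.e. |z| > 1 for every root.
Set 1 + (-0.096) z + (-0.394) z^2 = 0, i.e. a z^2 + b z + c = 0 with a = -0.394, b = -0.096, c = 1.
Discriminant D = b^2 - 4ac = (-0.096)^2 - 4*(-0.394)*1 = 0.009216 - (-1.576) = 1.585216.
D >= 0, so the roots are real: z = (-b +/- sqrt(D)) / (2a) = (0.096 +/- 1.259054) / (-0.788).
  z_1 = (0.096 + 1.259054) / (-0.788) = -1.7196,   |z_1| = 1.7196.
  z_2 = (0.096 - 1.259054) / (-0.788) = 1.476,   |z_2| = 1.476.
Moduli of all roots: 1.7196, 1.4760.
All moduli strictly greater than 1? Yes.
Verdict: Invertible.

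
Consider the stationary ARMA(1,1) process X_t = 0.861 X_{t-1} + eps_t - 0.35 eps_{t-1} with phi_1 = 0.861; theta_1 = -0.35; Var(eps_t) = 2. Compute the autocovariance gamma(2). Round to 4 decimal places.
\gamma(2) = 2.3766

Multiply the model equation by X_{t-k} and take expectations. With theta_0 = psi_0 = 1 and psi_j the MA(infinity) weights, this gives
  gamma(k) - sum_i phi_i gamma(k-i) = c_k,
  c_k = sigma^2 * sum_{j=k..q} theta_j psi_{j-k}   (c_k = 0 for k > q),
using gamma(-m) = gamma(m).
psi-weights needed (psi_j = theta_j + sum_i phi_i psi_{j-i}):
  psi_1 = theta_1 + phi_1 = -0.35 + (0.861) = 0.511
Right-hand sides:
  c_0 = sigma^2 (1 + theta_1 psi_1) = 2 * (1 + (-0.35)(0.511)) = 2 * 0.82115 = 1.6423
  c_1 = sigma^2 theta_1 = 2 * (-0.35) = -0.7
  c_2 = 0
Equations for k = 0 and k = 1 (AR order 1):
  gamma(0) = phi_1 gamma(1) + c_0
  gamma(1) = phi_1 gamma(0) + c_1
Substituting the second into the first: gamma(0) (1 - phi_1^2) = c_0 + phi_1 c_1, so
  gamma(0) = (c_0 + phi_1 c_1) / (1 - phi_1^2) = (1.6423 + (0.861)(-0.7)) / (1 - (0.861)^2) = 1.0396 / 0.258679 = 4.018881.
  gamma(1) = phi_1 gamma(0) + c_1 = (0.861)(4.018881) + (-0.7) = 2.760256.
For k = 2 (> q): gamma(2) = phi_1 gamma(1) = (0.861)(2.760256) = 2.376581.
Therefore gamma(2) = 2.3766 (to 4 decimal places).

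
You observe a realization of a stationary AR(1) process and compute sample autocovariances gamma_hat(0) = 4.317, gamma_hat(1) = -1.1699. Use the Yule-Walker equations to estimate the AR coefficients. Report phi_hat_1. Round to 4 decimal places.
\hat\phi_{1} = -0.2710

The Yule-Walker equations for an AR(p) process read, in matrix form,
  Gamma_p phi = r_p,   with   (Gamma_p)_{ij} = gamma(|i - j|),
                       (r_p)_i = gamma(i),   i,j = 1..p.
Substitute the sample gammas (Toeplitz matrix and right-hand side of size 1):
  Gamma_p = [[4.317]]
  r_p     = [-1.1699]
With p = 1 this is the single equation gamma(0) phi_1 = gamma(1):
  phi_hat_1 = gamma(1) / gamma(0) = -1.1699 / 4.317 = -0.2710.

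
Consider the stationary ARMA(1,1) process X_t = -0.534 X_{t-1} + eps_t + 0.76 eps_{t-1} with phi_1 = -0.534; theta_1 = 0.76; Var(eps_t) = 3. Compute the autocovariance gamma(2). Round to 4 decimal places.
\gamma(2) = -0.3009

Multiply the model equation by X_{t-k} and take expectations. With theta_0 = psi_0 = 1 and psi_j the MA(infinity) weights, this gives
  gamma(k) - sum_i phi_i gamma(k-i) = c_k,
  c_k = sigma^2 * sum_{j=k..q} theta_j psi_{j-k}   (c_k = 0 for k > q),
using gamma(-m) = gamma(m).
psi-weights needed (psi_j = theta_j + sum_i phi_i psi_{j-i}):
  psi_1 = theta_1 + phi_1 = 0.76 + (-0.534) = 0.226
Right-hand sides:
  c_0 = sigma^2 (1 + theta_1 psi_1) = 3 * (1 + (0.76)(0.226)) = 3 * 1.17176 = 3.51528
  c_1 = sigma^2 theta_1 = 3 * (0.76) = 2.28
  c_2 = 0
Equations for k = 0 and k = 1 (AR order 1):
  gamma(0) = phi_1 gamma(1) + c_0
  gamma(1) = phi_1 gamma(0) + c_1
Substituting the second into the first: gamma(0) (1 - phi_1^2) = c_0 + phi_1 c_1, so
  gamma(0) = (c_0 + phi_1 c_1) / (1 - phi_1^2) = (3.51528 + (-0.534)(2.28)) / (1 - (-0.534)^2) = 2.29776 / 0.714844 = 3.214352.
  gamma(1) = phi_1 gamma(0) + c_1 = (-0.534)(3.214352) + (2.28) = 0.563536.
For k = 2 (> q): gamma(2) = phi_1 gamma(1) = (-0.534)(0.563536) = -0.300928.
Therefore gamma(2) = -0.3009 (to 4 decimal places).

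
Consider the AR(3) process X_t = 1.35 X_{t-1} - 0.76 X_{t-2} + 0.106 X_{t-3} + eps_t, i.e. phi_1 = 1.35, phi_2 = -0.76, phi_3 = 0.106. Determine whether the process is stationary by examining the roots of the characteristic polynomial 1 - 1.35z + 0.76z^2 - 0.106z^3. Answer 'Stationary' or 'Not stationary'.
\text{Stationary}

The AR(p) characteristic polynomial is P(z) = 1 - 1.35z + 0.76z^2 - 0.106z^3.
Stationarity requires all roots to lie outside the unit circle, i.e. |z| > 1 for every root.
Degree 3: look for a simple real root z0 first, then factor out (1 - z/z0) and solve the remaining quadratic.
Testing z0 = 5: P(5) = 1 + (-1.35)(5) + (0.76)(5)^2 + (-0.106)(5)^3
  = 1 + (-6.75) + (19) + (-13.25) = 0.  So z_0 = 5 is a root, |z_0| = 5.
Divide out the factor (1 - 0.2 z) = (1 - z/z0) (since 1/z0 = 0.2):
  P(z) = (1 - 0.2 z)(1 + (-1.15) z + (0.53) z^2)
  [check: z-coef -1.15 - (0.2) = -1.35; z^2-coef 0.53 - (0.2)(-1.15) = 0.76; z^3-coef -(0.2)(0.53) = -0.106.]
Remaining roots from the quadratic factor 1 + (-1.15) z + (0.53) z^2:
  Set 1 + (-1.15) z + (0.53) z^2 = 0, i.e. a z^2 + b z + c = 0 with a = 0.53, b = -1.15, c = 1.
  Discriminant D = b^2 - 4ac = (-1.15)^2 - 4*(0.53)*1 = 1.3225 - (2.12) = -0.7975.
  D < 0, so the roots are the complex-conjugate pair z = (-b +/- i sqrt(-D)) / (2a) = 1.0849 +/- 0.8425i.
  For a conjugate pair |z|^2 = z * conj(z) = (product of roots) = c/a = 1/(0.53) = 1.886792, so |z| = sqrt(1.886792) = 1.3736 for both roots.
Moduli of all roots: 5.0000, 1.3736, 1.3736.
All moduli strictly greater than 1? Yes.
Verdict: Stationary.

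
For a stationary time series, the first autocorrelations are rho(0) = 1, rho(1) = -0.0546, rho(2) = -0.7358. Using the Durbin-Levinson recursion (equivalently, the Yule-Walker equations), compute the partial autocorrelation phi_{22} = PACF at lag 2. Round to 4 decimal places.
\phi_{22} = -0.7410

The PACF at lag k is phi_{kk}, the last component of the solution
to the Yule-Walker system G_k phi = r_k where
  (G_k)_{ij} = rho(|i - j|), (r_k)_i = rho(i), i,j = 1..k.
Equivalently, Durbin-Levinson gives phi_{kk} iteratively:
  phi_{11} = rho(1)
  phi_{kk} = [rho(k) - sum_{j=1..k-1} phi_{k-1,j} rho(k-j)]
            / [1 - sum_{j=1..k-1} phi_{k-1,j} rho(j)],
  phi_{k,j} = phi_{k-1,j} - phi_{kk} phi_{k-1,k-j},  j = 1..k-1.
Step k = 1:
  phi_11 = rho(1) = -0.0546.
Step k = 2:
  phi_22 = [rho(2) - phi_11 rho(1)] / [1 - phi_11 rho(1)] = [-0.7358 - (-0.0546)(-0.0546)] / [1 - (-0.0546)(-0.0546)]
         = -0.73878116 / 0.99701884 = -0.741.
Therefore phi_{22} = -0.7410.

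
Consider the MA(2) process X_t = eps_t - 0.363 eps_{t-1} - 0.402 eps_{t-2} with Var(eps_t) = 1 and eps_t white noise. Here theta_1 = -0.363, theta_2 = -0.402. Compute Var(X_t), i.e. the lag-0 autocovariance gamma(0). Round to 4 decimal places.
\gamma(0) = 1.2934

For an MA(q) process X_t = eps_t + sum_i theta_i eps_{t-i} with
Var(eps_t) = sigma^2, the variance is
  gamma(0) = sigma^2 * (1 + sum_i theta_i^2).
  sum_i theta_i^2 = (-0.363)^2 + (-0.402)^2 = 0.131769 + 0.161604 = 0.293373.
  gamma(0) = 1 * (1 + 0.293373) = 1 * 1.293373 = 1.293373, which rounds to 1.2934.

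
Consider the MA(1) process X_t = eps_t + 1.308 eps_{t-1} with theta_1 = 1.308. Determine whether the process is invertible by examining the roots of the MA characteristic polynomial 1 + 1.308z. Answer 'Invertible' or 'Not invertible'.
\text{Not invertible}

The MA(q) characteristic polynomial is P(z) = 1 + 1.308z.
Invertibility requires all roots to lie outside the unit circle, i.e. |z| > 1 for every root.
This is linear in z: 1 + (1.308) z = 0  =>  z = -1/(1.308) = -0.764526,  |z| = 0.764526.
Moduli of all roots: 0.7645.
All moduli strictly greater than 1? No.
Verdict: Not invertible.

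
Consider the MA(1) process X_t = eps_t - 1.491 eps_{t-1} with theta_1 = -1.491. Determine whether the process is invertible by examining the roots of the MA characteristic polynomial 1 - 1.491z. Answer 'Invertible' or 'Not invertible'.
\text{Not invertible}

The MA(q) characteristic polynomial is P(z) = 1 - 1.491z.
Invertibility requires all roots to lie outside the unit circle, i.e. |z| > 1 for every root.
This is linear in z: 1 + (-1.491) z = 0  =>  z = -1/(-1.491) = 0.670691,  |z| = 0.670691.
Moduli of all roots: 0.6707.
All moduli strictly greater than 1? No.
Verdict: Not invertible.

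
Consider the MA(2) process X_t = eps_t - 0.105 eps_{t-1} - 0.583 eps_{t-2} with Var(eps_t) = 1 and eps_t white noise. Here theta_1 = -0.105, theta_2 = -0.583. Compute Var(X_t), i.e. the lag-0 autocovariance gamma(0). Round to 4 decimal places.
\gamma(0) = 1.3509

For an MA(q) process X_t = eps_t + sum_i theta_i eps_{t-i} with
Var(eps_t) = sigma^2, the variance is
  gamma(0) = sigma^2 * (1 + sum_i theta_i^2).
  sum_i theta_i^2 = (-0.105)^2 + (-0.583)^2 = 0.011025 + 0.339889 = 0.350914.
  gamma(0) = 1 * (1 + 0.350914) = 1 * 1.350914 = 1.350914, which rounds to 1.3509.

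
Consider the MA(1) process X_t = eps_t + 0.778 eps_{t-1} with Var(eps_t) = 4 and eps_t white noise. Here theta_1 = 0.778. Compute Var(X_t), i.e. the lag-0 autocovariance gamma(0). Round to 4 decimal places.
\gamma(0) = 6.4211

For an MA(q) process X_t = eps_t + sum_i theta_i eps_{t-i} with
Var(eps_t) = sigma^2, the variance is
  gamma(0) = sigma^2 * (1 + sum_i theta_i^2).
  sum_i theta_i^2 = (0.778)^2 = 0.605284.
  gamma(0) = 4 * (1 + 0.605284) = 4 * 1.605284 = 6.421136, which rounds to 6.4211.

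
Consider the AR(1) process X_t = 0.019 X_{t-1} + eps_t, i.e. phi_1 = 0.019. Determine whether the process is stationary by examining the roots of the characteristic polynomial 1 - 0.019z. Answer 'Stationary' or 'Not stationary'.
\text{Stationary}

The AR(p) characteristic polynomial is P(z) = 1 - 0.019z.
Stationarity requires all roots to lie outside the unit circle, i.e. |z| > 1 for every root.
This is linear in z: 1 + (-0.019) z = 0  =>  z = -1/(-0.019) = 52.631579,  |z| = 52.631579.
Moduli of all roots: 52.6316.
All moduli strictly greater than 1? Yes.
Verdict: Stationary.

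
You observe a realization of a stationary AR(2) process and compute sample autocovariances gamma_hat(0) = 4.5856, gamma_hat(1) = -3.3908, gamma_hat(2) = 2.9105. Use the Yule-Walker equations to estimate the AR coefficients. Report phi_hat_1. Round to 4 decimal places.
\hat\phi_{1} = -0.5960

The Yule-Walker equations for an AR(p) process read, in matrix form,
  Gamma_p phi = r_p,   with   (Gamma_p)_{ij} = gamma(|i - j|),
                       (r_p)_i = gamma(i),   i,j = 1..p.
Substitute the sample gammas (Toeplitz matrix and right-hand side of size 2):
  Gamma_p = [[4.5856, -3.3908], [-3.3908, 4.5856]]
  r_p     = [-3.3908, 2.9105]
Written out:
  4.5856 phi_1 - 3.3908 phi_2 = -3.3908
  -3.3908 phi_1 + 4.5856 phi_2 = 2.9105
Solve by Cramer's rule:
  det = gamma(0)^2 - gamma(1)^2 = (4.5856)^2 - (-3.3908)^2 = 21.02772736 - 11.49752464 = 9.53020272
  phi_hat_1 = [gamma(1) gamma(0) - gamma(1) gamma(2)] / det = [(-3.3908)(4.5856) - (-3.3908)(2.9105)] / 9.53020272 = -5.67992908 / 9.53020272 = -0.596
  phi_hat_2 = [gamma(0) gamma(2) - gamma(1)^2] / det = [(4.5856)(2.9105) - (-3.3908)^2] / 9.53020272 = 1.84886416 / 9.53020272 = 0.194
So phi_hat = [-0.5960, 0.1940].
Therefore phi_hat_1 = -0.5960.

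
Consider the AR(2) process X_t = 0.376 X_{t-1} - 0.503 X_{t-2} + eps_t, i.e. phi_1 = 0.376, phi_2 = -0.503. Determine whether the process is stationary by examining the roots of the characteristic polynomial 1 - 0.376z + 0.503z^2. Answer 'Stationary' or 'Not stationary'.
\text{Stationary}

The AR(p) characteristic polynomial is P(z) = 1 - 0.376z + 0.503z^2.
Stationarity requires all roots to lie outside the unit circle, i.e. |z| > 1 for every root.
Set 1 + (-0.376) z + (0.503) z^2 = 0, i.e. a z^2 + b z + c = 0 with a = 0.503, b = -0.376, c = 1.
Discriminant D = b^2 - 4ac = (-0.376)^2 - 4*(0.503)*1 = 0.141376 - (2.012) = -1.870624.
D < 0, so the roots are the complex-conjugate pair z = (-b +/- i sqrt(-D)) / (2a) = 0.3738 +/- 1.3596i.
For a conjugate pair |z|^2 = z * conj(z) = (product of roots) = c/a = 1/(0.503) = 1.988072, so |z| = sqrt(1.988072) = 1.41 for both roots.
Moduli of all roots: 1.4100, 1.4100.
All moduli strictly greater than 1? Yes.
Verdict: Stationary.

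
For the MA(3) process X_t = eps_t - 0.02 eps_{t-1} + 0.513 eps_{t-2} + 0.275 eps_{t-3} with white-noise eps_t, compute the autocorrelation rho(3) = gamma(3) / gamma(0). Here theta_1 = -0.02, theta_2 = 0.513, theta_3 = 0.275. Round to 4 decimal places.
\rho(3) = 0.2053

For an MA(q) process with theta_0 = 1, the autocovariance is
  gamma(k) = sigma^2 * sum_{i=0..q-k} theta_i * theta_{i+k},
and rho(k) = gamma(k) / gamma(0). Sigma^2 cancels.
  numerator   = (1)*(0.275) = 0.275.
  denominator = (1)^2 + (-0.02)^2 + (0.513)^2 + (0.275)^2 = 1.339194.
  rho(3) = 0.275 / 1.339194 = 0.2053.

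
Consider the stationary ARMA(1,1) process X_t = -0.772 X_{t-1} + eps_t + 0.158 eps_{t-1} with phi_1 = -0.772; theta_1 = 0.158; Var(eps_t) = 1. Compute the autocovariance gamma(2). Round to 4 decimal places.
\gamma(2) = 1.0301

Multiply the model equation by X_{t-k} and take expectations. With theta_0 = psi_0 = 1 and psi_j the MA(infinity) weights, this gives
  gamma(k) - sum_i phi_i gamma(k-i) = c_k,
  c_k = sigma^2 * sum_{j=k..q} theta_j psi_{j-k}   (c_k = 0 for k > q),
using gamma(-m) = gamma(m).
psi-weights needed (psi_j = theta_j + sum_i phi_i psi_{j-i}):
  psi_1 = theta_1 + phi_1 = 0.158 + (-0.772) = -0.614
Right-hand sides:
  c_0 = sigma^2 (1 + theta_1 psi_1) = 1 * (1 + (0.158)(-0.614)) = 1 * 0.902988 = 0.902988
  c_1 = sigma^2 theta_1 = 1 * (0.158) = 0.158
  c_2 = 0
Equations for k = 0 and k = 1 (AR order 1):
  gamma(0) = phi_1 gamma(1) + c_0
  gamma(1) = phi_1 gamma(0) + c_1
Substituting the second into the first: gamma(0) (1 - phi_1^2) = c_0 + phi_1 c_1, so
  gamma(0) = (c_0 + phi_1 c_1) / (1 - phi_1^2) = (0.902988 + (-0.772)(0.158)) / (1 - (-0.772)^2) = 0.781012 / 0.404016 = 1.933121.
  gamma(1) = phi_1 gamma(0) + c_1 = (-0.772)(1.933121) + (0.158) = -1.33437.
For k = 2 (> q): gamma(2) = phi_1 gamma(1) = (-0.772)(-1.33437) = 1.030133.
Therefore gamma(2) = 1.0301 (to 4 decimal places).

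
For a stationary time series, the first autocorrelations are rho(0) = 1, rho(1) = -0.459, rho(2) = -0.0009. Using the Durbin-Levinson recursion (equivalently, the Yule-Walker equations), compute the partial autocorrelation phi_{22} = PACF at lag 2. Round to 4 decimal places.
\phi_{22} = -0.2681

The PACF at lag k is phi_{kk}, the last component of the solution
to the Yule-Walker system G_k phi = r_k where
  (G_k)_{ij} = rho(|i - j|), (r_k)_i = rho(i), i,j = 1..k.
Equivalently, Durbin-Levinson gives phi_{kk} iteratively:
  phi_{11} = rho(1)
  phi_{kk} = [rho(k) - sum_{j=1..k-1} phi_{k-1,j} rho(k-j)]
            / [1 - sum_{j=1..k-1} phi_{k-1,j} rho(j)],
  phi_{k,j} = phi_{k-1,j} - phi_{kk} phi_{k-1,k-j},  j = 1..k-1.
Step k = 1:
  phi_11 = rho(1) = -0.459.
Step k = 2:
  phi_22 = [rho(2) - phi_11 rho(1)] / [1 - phi_11 rho(1)] = [-0.0009 - (-0.459)(-0.459)] / [1 - (-0.459)(-0.459)]
         = -0.211581 / 0.789319 = -0.2681.
Therefore phi_{22} = -0.2681.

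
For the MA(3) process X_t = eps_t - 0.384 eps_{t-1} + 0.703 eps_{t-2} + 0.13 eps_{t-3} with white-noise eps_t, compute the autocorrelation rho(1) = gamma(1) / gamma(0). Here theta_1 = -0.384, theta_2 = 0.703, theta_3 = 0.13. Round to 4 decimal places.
\rho(1) = -0.3392

For an MA(q) process with theta_0 = 1, the autocovariance is
  gamma(k) = sigma^2 * sum_{i=0..q-k} theta_i * theta_{i+k},
and rho(k) = gamma(k) / gamma(0). Sigma^2 cancels.
  numerator   = (1)*(-0.384) + (-0.384)*(0.703) + (0.703)*(0.13) = -0.562562.
  denominator = (1)^2 + (-0.384)^2 + (0.703)^2 + (0.13)^2 = 1.658565.
  rho(1) = -0.562562 / 1.658565 = -0.3392.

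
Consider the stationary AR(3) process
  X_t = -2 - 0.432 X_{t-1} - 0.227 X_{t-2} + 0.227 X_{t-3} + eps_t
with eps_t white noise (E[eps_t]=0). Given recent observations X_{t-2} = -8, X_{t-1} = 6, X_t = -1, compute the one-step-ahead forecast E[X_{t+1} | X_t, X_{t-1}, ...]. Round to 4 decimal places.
E[X_{t+1} \mid \mathcal F_t] = -4.7460

For an AR(p) model X_t = c + sum_i phi_i X_{t-i} + eps_t, the
one-step-ahead conditional mean is
  E[X_{t+1} | X_t, ...] = c + sum_i phi_i X_{t+1-i}.
Substitute known values:
  E[X_{t+1} | ...] = -2 + (-0.432) * (-1) + (-0.227) * (6) + (0.227) * (-8)
                   = -4.7460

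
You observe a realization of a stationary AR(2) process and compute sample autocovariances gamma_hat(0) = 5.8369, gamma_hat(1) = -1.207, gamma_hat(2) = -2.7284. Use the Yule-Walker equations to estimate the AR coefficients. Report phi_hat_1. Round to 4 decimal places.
\hat\phi_{1} = -0.3170

The Yule-Walker equations for an AR(p) process read, in matrix form,
  Gamma_p phi = r_p,   with   (Gamma_p)_{ij} = gamma(|i - j|),
                       (r_p)_i = gamma(i),   i,j = 1..p.
Substitute the sample gammas (Toeplitz matrix and right-hand side of size 2):
  Gamma_p = [[5.8369, -1.207], [-1.207, 5.8369]]
  r_p     = [-1.207, -2.7284]
Written out:
  5.8369 phi_1 - 1.207 phi_2 = -1.207
  -1.207 phi_1 + 5.8369 phi_2 = -2.7284
Solve by Cramer's rule:
  det = gamma(0)^2 - gamma(1)^2 = (5.8369)^2 - (-1.207)^2 = 34.06940161 - 1.456849 = 32.61255261
  phi_hat_1 = [gamma(1) gamma(0) - gamma(1) gamma(2)] / det = [(-1.207)(5.8369) - (-1.207)(-2.7284)] / 32.61255261 = -10.3383171 / 32.61255261 = -0.317
  phi_hat_2 = [gamma(0) gamma(2) - gamma(1)^2] / det = [(5.8369)(-2.7284) - (-1.207)^2] / 32.61255261 = -17.38224696 / 32.61255261 = -0.533
So phi_hat = [-0.3170, -0.5330].
Therefore phi_hat_1 = -0.3170.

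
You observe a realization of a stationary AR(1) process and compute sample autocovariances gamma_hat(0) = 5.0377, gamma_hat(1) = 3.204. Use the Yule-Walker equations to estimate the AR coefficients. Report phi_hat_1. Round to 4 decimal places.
\hat\phi_{1} = 0.6360

The Yule-Walker equations for an AR(p) process read, in matrix form,
  Gamma_p phi = r_p,   with   (Gamma_p)_{ij} = gamma(|i - j|),
                       (r_p)_i = gamma(i),   i,j = 1..p.
Substitute the sample gammas (Toeplitz matrix and right-hand side of size 1):
  Gamma_p = [[5.0377]]
  r_p     = [3.204]
With p = 1 this is the single equation gamma(0) phi_1 = gamma(1):
  phi_hat_1 = gamma(1) / gamma(0) = 3.204 / 5.0377 = 0.6360.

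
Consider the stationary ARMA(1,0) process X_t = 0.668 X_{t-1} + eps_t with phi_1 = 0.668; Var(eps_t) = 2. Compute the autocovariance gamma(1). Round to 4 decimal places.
\gamma(1) = 2.4125

Multiply the model equation by X_{t-k} and take expectations. With theta_0 = psi_0 = 1 and psi_j the MA(infinity) weights, this gives
  gamma(k) - sum_i phi_i gamma(k-i) = c_k,
  c_k = sigma^2 * sum_{j=k..q} theta_j psi_{j-k}   (c_k = 0 for k > q),
using gamma(-m) = gamma(m).
Pure AR (q = 0): c_0 = sigma^2 = 2, c_k = 0 for k >= 1.
Equations for k = 0 and k = 1 (AR order 1):
  gamma(0) = phi_1 gamma(1) + c_0
  gamma(1) = phi_1 gamma(0) + c_1
Substituting the second into the first: gamma(0) (1 - phi_1^2) = c_0 + phi_1 c_1, so
  gamma(0) = c_0 / (1 - phi_1^2) = 2 / (1 - (0.668)^2) = 2 / 0.553776 = 3.611569.
  gamma(1) = phi_1 gamma(0) = (0.668)(3.611569) = 2.412528.
Therefore gamma(1) = 2.4125 (to 4 decimal places).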